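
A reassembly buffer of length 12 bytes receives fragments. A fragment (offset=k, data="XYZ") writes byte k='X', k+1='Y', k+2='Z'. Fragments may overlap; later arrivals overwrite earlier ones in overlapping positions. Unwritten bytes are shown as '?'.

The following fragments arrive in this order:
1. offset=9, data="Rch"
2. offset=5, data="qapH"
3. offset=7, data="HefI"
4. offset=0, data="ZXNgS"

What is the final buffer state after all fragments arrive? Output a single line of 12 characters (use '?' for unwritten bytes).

Fragment 1: offset=9 data="Rch" -> buffer=?????????Rch
Fragment 2: offset=5 data="qapH" -> buffer=?????qapHRch
Fragment 3: offset=7 data="HefI" -> buffer=?????qaHefIh
Fragment 4: offset=0 data="ZXNgS" -> buffer=ZXNgSqaHefIh

Answer: ZXNgSqaHefIh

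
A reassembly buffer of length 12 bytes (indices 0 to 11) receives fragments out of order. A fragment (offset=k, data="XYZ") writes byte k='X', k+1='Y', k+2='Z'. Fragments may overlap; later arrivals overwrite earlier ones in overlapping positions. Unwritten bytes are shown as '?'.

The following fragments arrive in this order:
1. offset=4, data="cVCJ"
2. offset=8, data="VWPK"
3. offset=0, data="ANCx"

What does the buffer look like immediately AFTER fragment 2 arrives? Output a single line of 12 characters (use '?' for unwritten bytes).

Answer: ????cVCJVWPK

Derivation:
Fragment 1: offset=4 data="cVCJ" -> buffer=????cVCJ????
Fragment 2: offset=8 data="VWPK" -> buffer=????cVCJVWPK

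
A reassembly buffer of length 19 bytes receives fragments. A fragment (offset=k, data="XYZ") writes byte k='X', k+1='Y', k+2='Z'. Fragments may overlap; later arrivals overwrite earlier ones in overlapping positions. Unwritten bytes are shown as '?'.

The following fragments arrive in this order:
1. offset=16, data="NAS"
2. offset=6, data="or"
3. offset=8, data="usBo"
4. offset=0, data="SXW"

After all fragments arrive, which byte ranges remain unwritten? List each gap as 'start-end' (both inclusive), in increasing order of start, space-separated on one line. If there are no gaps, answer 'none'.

Fragment 1: offset=16 len=3
Fragment 2: offset=6 len=2
Fragment 3: offset=8 len=4
Fragment 4: offset=0 len=3
Gaps: 3-5 12-15

Answer: 3-5 12-15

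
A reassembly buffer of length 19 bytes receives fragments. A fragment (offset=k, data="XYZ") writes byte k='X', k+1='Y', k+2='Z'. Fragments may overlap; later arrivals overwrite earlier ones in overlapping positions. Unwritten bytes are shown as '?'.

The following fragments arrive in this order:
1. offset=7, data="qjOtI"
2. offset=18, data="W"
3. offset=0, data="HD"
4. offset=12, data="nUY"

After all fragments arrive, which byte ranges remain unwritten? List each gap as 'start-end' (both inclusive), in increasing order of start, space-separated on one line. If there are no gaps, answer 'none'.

Fragment 1: offset=7 len=5
Fragment 2: offset=18 len=1
Fragment 3: offset=0 len=2
Fragment 4: offset=12 len=3
Gaps: 2-6 15-17

Answer: 2-6 15-17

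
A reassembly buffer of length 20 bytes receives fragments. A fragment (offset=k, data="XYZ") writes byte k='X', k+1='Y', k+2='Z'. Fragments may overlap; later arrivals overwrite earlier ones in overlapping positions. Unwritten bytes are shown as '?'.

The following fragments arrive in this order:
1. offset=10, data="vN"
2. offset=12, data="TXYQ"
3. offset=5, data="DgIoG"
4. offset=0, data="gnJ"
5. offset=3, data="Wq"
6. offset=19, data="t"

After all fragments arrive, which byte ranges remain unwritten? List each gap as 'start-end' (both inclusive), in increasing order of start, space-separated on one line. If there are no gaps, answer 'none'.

Fragment 1: offset=10 len=2
Fragment 2: offset=12 len=4
Fragment 3: offset=5 len=5
Fragment 4: offset=0 len=3
Fragment 5: offset=3 len=2
Fragment 6: offset=19 len=1
Gaps: 16-18

Answer: 16-18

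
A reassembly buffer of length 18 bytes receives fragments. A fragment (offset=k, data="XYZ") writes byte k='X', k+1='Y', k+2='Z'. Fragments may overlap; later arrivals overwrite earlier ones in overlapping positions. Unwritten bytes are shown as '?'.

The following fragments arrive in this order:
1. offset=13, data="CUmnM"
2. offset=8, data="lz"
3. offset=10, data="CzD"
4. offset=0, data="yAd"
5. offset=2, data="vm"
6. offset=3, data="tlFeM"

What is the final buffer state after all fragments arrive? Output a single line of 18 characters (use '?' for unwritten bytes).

Answer: yAvtlFeMlzCzDCUmnM

Derivation:
Fragment 1: offset=13 data="CUmnM" -> buffer=?????????????CUmnM
Fragment 2: offset=8 data="lz" -> buffer=????????lz???CUmnM
Fragment 3: offset=10 data="CzD" -> buffer=????????lzCzDCUmnM
Fragment 4: offset=0 data="yAd" -> buffer=yAd?????lzCzDCUmnM
Fragment 5: offset=2 data="vm" -> buffer=yAvm????lzCzDCUmnM
Fragment 6: offset=3 data="tlFeM" -> buffer=yAvtlFeMlzCzDCUmnM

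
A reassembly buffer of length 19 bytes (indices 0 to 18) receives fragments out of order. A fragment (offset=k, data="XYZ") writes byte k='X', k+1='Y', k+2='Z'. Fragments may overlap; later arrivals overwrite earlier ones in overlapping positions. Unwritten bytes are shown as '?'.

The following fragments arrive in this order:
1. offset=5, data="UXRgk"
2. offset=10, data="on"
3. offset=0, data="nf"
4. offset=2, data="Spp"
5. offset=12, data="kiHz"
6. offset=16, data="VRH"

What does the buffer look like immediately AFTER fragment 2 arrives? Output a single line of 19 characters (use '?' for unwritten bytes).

Fragment 1: offset=5 data="UXRgk" -> buffer=?????UXRgk?????????
Fragment 2: offset=10 data="on" -> buffer=?????UXRgkon???????

Answer: ?????UXRgkon???????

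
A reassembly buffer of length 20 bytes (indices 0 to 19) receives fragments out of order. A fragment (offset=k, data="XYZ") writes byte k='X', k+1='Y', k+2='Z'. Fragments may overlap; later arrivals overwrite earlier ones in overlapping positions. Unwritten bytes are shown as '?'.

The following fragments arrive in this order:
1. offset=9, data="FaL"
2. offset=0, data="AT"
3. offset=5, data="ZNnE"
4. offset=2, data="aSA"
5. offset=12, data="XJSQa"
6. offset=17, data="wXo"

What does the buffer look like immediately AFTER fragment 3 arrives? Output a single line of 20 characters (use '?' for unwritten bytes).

Fragment 1: offset=9 data="FaL" -> buffer=?????????FaL????????
Fragment 2: offset=0 data="AT" -> buffer=AT???????FaL????????
Fragment 3: offset=5 data="ZNnE" -> buffer=AT???ZNnEFaL????????

Answer: AT???ZNnEFaL????????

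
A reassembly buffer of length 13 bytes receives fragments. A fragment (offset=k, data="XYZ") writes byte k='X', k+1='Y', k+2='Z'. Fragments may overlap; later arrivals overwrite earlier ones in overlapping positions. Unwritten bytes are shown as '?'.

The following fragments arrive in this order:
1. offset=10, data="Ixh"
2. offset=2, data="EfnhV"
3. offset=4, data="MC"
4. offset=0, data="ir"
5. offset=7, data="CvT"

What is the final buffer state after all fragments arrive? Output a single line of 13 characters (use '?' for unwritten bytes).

Answer: irEfMCVCvTIxh

Derivation:
Fragment 1: offset=10 data="Ixh" -> buffer=??????????Ixh
Fragment 2: offset=2 data="EfnhV" -> buffer=??EfnhV???Ixh
Fragment 3: offset=4 data="MC" -> buffer=??EfMCV???Ixh
Fragment 4: offset=0 data="ir" -> buffer=irEfMCV???Ixh
Fragment 5: offset=7 data="CvT" -> buffer=irEfMCVCvTIxh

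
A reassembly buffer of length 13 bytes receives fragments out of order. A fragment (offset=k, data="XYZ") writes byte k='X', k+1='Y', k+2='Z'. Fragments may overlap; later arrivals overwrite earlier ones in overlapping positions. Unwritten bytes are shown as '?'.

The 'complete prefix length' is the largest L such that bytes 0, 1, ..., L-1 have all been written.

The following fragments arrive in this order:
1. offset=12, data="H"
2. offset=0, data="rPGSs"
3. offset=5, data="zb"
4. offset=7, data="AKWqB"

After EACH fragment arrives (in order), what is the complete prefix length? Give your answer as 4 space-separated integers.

Fragment 1: offset=12 data="H" -> buffer=????????????H -> prefix_len=0
Fragment 2: offset=0 data="rPGSs" -> buffer=rPGSs???????H -> prefix_len=5
Fragment 3: offset=5 data="zb" -> buffer=rPGSszb?????H -> prefix_len=7
Fragment 4: offset=7 data="AKWqB" -> buffer=rPGSszbAKWqBH -> prefix_len=13

Answer: 0 5 7 13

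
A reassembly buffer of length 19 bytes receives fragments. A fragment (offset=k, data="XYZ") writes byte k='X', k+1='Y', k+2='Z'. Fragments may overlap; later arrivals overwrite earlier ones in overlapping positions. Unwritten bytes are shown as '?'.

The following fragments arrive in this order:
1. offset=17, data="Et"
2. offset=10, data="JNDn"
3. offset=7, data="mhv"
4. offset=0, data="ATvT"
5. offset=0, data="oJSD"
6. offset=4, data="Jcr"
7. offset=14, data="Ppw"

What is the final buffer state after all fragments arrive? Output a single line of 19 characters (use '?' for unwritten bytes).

Answer: oJSDJcrmhvJNDnPpwEt

Derivation:
Fragment 1: offset=17 data="Et" -> buffer=?????????????????Et
Fragment 2: offset=10 data="JNDn" -> buffer=??????????JNDn???Et
Fragment 3: offset=7 data="mhv" -> buffer=???????mhvJNDn???Et
Fragment 4: offset=0 data="ATvT" -> buffer=ATvT???mhvJNDn???Et
Fragment 5: offset=0 data="oJSD" -> buffer=oJSD???mhvJNDn???Et
Fragment 6: offset=4 data="Jcr" -> buffer=oJSDJcrmhvJNDn???Et
Fragment 7: offset=14 data="Ppw" -> buffer=oJSDJcrmhvJNDnPpwEt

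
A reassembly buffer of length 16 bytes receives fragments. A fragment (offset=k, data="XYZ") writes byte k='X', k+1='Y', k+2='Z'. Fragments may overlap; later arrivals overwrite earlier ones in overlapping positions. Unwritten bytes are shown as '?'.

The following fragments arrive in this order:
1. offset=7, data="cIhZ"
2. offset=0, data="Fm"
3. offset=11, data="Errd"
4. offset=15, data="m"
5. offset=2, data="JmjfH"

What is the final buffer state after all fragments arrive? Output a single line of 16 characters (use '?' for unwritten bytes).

Fragment 1: offset=7 data="cIhZ" -> buffer=???????cIhZ?????
Fragment 2: offset=0 data="Fm" -> buffer=Fm?????cIhZ?????
Fragment 3: offset=11 data="Errd" -> buffer=Fm?????cIhZErrd?
Fragment 4: offset=15 data="m" -> buffer=Fm?????cIhZErrdm
Fragment 5: offset=2 data="JmjfH" -> buffer=FmJmjfHcIhZErrdm

Answer: FmJmjfHcIhZErrdm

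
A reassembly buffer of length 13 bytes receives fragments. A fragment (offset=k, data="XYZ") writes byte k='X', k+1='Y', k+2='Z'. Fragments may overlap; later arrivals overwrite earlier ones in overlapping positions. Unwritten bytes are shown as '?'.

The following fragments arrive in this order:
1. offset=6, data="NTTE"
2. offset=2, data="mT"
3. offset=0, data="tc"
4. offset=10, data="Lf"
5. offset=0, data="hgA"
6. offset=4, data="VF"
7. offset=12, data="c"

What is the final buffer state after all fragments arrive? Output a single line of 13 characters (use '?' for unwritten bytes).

Fragment 1: offset=6 data="NTTE" -> buffer=??????NTTE???
Fragment 2: offset=2 data="mT" -> buffer=??mT??NTTE???
Fragment 3: offset=0 data="tc" -> buffer=tcmT??NTTE???
Fragment 4: offset=10 data="Lf" -> buffer=tcmT??NTTELf?
Fragment 5: offset=0 data="hgA" -> buffer=hgAT??NTTELf?
Fragment 6: offset=4 data="VF" -> buffer=hgATVFNTTELf?
Fragment 7: offset=12 data="c" -> buffer=hgATVFNTTELfc

Answer: hgATVFNTTELfc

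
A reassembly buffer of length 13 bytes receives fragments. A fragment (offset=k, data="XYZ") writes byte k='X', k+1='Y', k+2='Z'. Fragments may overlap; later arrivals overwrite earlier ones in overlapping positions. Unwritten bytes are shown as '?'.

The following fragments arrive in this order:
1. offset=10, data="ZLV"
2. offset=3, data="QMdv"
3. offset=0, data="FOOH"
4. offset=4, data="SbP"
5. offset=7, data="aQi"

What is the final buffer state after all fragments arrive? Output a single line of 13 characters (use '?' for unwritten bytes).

Answer: FOOHSbPaQiZLV

Derivation:
Fragment 1: offset=10 data="ZLV" -> buffer=??????????ZLV
Fragment 2: offset=3 data="QMdv" -> buffer=???QMdv???ZLV
Fragment 3: offset=0 data="FOOH" -> buffer=FOOHMdv???ZLV
Fragment 4: offset=4 data="SbP" -> buffer=FOOHSbP???ZLV
Fragment 5: offset=7 data="aQi" -> buffer=FOOHSbPaQiZLV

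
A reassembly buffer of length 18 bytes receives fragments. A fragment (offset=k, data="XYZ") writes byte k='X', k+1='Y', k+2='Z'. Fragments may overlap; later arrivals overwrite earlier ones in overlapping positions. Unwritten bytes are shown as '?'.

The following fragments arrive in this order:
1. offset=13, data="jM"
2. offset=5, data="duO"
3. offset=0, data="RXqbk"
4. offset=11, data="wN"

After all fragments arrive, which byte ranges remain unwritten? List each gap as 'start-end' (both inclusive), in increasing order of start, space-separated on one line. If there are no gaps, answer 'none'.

Fragment 1: offset=13 len=2
Fragment 2: offset=5 len=3
Fragment 3: offset=0 len=5
Fragment 4: offset=11 len=2
Gaps: 8-10 15-17

Answer: 8-10 15-17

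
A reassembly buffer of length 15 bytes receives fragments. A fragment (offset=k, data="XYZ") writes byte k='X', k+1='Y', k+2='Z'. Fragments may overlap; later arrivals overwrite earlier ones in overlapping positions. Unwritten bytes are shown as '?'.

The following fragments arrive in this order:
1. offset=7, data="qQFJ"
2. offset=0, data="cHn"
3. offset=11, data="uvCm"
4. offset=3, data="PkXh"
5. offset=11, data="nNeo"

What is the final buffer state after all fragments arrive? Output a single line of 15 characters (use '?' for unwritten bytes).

Answer: cHnPkXhqQFJnNeo

Derivation:
Fragment 1: offset=7 data="qQFJ" -> buffer=???????qQFJ????
Fragment 2: offset=0 data="cHn" -> buffer=cHn????qQFJ????
Fragment 3: offset=11 data="uvCm" -> buffer=cHn????qQFJuvCm
Fragment 4: offset=3 data="PkXh" -> buffer=cHnPkXhqQFJuvCm
Fragment 5: offset=11 data="nNeo" -> buffer=cHnPkXhqQFJnNeo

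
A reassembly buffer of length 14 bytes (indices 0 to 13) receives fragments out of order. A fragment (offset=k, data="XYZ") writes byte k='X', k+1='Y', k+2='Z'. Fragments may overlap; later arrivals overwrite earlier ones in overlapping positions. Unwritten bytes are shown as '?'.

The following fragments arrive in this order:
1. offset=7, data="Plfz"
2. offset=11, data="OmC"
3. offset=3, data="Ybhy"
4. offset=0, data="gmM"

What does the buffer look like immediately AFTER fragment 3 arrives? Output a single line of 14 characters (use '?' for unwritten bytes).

Fragment 1: offset=7 data="Plfz" -> buffer=???????Plfz???
Fragment 2: offset=11 data="OmC" -> buffer=???????PlfzOmC
Fragment 3: offset=3 data="Ybhy" -> buffer=???YbhyPlfzOmC

Answer: ???YbhyPlfzOmC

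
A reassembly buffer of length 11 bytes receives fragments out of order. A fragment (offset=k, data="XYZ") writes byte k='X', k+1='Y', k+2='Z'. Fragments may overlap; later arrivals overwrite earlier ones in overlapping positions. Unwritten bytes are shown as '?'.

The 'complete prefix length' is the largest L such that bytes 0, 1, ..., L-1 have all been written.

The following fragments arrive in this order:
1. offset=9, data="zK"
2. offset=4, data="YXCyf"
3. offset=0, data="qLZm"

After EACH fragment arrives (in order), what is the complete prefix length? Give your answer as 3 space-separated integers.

Answer: 0 0 11

Derivation:
Fragment 1: offset=9 data="zK" -> buffer=?????????zK -> prefix_len=0
Fragment 2: offset=4 data="YXCyf" -> buffer=????YXCyfzK -> prefix_len=0
Fragment 3: offset=0 data="qLZm" -> buffer=qLZmYXCyfzK -> prefix_len=11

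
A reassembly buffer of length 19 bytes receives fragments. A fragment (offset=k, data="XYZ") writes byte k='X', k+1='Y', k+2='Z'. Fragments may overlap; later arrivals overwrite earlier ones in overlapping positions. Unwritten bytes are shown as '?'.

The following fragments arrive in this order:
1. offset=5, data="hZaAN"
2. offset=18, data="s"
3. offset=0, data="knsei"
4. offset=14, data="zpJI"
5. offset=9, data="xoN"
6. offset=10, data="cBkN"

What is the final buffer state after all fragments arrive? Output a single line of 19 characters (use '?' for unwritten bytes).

Fragment 1: offset=5 data="hZaAN" -> buffer=?????hZaAN?????????
Fragment 2: offset=18 data="s" -> buffer=?????hZaAN????????s
Fragment 3: offset=0 data="knsei" -> buffer=knseihZaAN????????s
Fragment 4: offset=14 data="zpJI" -> buffer=knseihZaAN????zpJIs
Fragment 5: offset=9 data="xoN" -> buffer=knseihZaAxoN??zpJIs
Fragment 6: offset=10 data="cBkN" -> buffer=knseihZaAxcBkNzpJIs

Answer: knseihZaAxcBkNzpJIs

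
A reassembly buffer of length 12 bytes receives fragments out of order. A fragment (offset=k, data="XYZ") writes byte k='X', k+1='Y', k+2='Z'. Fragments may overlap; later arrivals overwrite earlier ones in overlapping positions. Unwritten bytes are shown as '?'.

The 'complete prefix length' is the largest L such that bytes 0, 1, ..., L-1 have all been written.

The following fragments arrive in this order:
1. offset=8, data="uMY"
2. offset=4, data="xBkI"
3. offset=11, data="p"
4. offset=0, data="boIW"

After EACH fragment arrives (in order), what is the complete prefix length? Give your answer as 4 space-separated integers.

Fragment 1: offset=8 data="uMY" -> buffer=????????uMY? -> prefix_len=0
Fragment 2: offset=4 data="xBkI" -> buffer=????xBkIuMY? -> prefix_len=0
Fragment 3: offset=11 data="p" -> buffer=????xBkIuMYp -> prefix_len=0
Fragment 4: offset=0 data="boIW" -> buffer=boIWxBkIuMYp -> prefix_len=12

Answer: 0 0 0 12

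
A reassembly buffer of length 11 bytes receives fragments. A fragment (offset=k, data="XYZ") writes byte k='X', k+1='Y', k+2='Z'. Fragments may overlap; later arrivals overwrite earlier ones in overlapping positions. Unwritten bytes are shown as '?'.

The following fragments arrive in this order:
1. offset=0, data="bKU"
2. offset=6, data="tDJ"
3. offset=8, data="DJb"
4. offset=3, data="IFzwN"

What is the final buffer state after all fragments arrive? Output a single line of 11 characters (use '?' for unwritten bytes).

Answer: bKUIFzwNDJb

Derivation:
Fragment 1: offset=0 data="bKU" -> buffer=bKU????????
Fragment 2: offset=6 data="tDJ" -> buffer=bKU???tDJ??
Fragment 3: offset=8 data="DJb" -> buffer=bKU???tDDJb
Fragment 4: offset=3 data="IFzwN" -> buffer=bKUIFzwNDJb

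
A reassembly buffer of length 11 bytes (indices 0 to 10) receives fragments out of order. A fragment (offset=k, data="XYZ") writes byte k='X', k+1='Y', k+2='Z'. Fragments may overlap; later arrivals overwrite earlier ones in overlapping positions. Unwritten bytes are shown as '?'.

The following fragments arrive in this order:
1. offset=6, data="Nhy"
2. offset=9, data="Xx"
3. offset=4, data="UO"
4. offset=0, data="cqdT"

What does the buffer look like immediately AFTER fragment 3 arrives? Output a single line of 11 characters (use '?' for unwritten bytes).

Answer: ????UONhyXx

Derivation:
Fragment 1: offset=6 data="Nhy" -> buffer=??????Nhy??
Fragment 2: offset=9 data="Xx" -> buffer=??????NhyXx
Fragment 3: offset=4 data="UO" -> buffer=????UONhyXx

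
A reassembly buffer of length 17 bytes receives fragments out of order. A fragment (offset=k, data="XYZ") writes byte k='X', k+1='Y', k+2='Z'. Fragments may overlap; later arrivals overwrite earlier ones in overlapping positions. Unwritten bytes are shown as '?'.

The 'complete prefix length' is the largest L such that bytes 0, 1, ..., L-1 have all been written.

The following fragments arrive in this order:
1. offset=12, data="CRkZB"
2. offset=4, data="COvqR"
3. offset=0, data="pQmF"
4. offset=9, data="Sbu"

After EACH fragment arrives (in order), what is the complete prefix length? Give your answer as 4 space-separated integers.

Answer: 0 0 9 17

Derivation:
Fragment 1: offset=12 data="CRkZB" -> buffer=????????????CRkZB -> prefix_len=0
Fragment 2: offset=4 data="COvqR" -> buffer=????COvqR???CRkZB -> prefix_len=0
Fragment 3: offset=0 data="pQmF" -> buffer=pQmFCOvqR???CRkZB -> prefix_len=9
Fragment 4: offset=9 data="Sbu" -> buffer=pQmFCOvqRSbuCRkZB -> prefix_len=17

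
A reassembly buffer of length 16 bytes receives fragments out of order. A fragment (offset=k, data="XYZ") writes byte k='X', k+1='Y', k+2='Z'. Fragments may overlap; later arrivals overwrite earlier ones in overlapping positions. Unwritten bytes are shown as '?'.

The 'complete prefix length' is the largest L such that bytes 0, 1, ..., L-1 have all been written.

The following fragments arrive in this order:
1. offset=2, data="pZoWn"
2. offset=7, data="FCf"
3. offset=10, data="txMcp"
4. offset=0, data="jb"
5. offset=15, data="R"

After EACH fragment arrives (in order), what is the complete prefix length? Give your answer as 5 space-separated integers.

Fragment 1: offset=2 data="pZoWn" -> buffer=??pZoWn????????? -> prefix_len=0
Fragment 2: offset=7 data="FCf" -> buffer=??pZoWnFCf?????? -> prefix_len=0
Fragment 3: offset=10 data="txMcp" -> buffer=??pZoWnFCftxMcp? -> prefix_len=0
Fragment 4: offset=0 data="jb" -> buffer=jbpZoWnFCftxMcp? -> prefix_len=15
Fragment 5: offset=15 data="R" -> buffer=jbpZoWnFCftxMcpR -> prefix_len=16

Answer: 0 0 0 15 16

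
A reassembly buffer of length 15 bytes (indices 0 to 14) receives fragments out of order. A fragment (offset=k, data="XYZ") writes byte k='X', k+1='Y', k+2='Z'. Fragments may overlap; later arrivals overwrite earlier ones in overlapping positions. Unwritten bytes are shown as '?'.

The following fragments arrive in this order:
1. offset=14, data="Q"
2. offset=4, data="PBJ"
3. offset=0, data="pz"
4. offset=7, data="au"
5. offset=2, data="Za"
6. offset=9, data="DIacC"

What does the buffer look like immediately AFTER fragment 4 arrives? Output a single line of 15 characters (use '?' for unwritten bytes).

Fragment 1: offset=14 data="Q" -> buffer=??????????????Q
Fragment 2: offset=4 data="PBJ" -> buffer=????PBJ???????Q
Fragment 3: offset=0 data="pz" -> buffer=pz??PBJ???????Q
Fragment 4: offset=7 data="au" -> buffer=pz??PBJau?????Q

Answer: pz??PBJau?????Q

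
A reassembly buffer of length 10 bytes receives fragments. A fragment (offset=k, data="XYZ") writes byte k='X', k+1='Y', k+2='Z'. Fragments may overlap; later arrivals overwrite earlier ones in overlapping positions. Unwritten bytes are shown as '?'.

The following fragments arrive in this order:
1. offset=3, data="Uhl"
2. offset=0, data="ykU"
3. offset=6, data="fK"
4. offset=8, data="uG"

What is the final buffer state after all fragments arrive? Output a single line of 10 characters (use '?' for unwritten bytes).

Fragment 1: offset=3 data="Uhl" -> buffer=???Uhl????
Fragment 2: offset=0 data="ykU" -> buffer=ykUUhl????
Fragment 3: offset=6 data="fK" -> buffer=ykUUhlfK??
Fragment 4: offset=8 data="uG" -> buffer=ykUUhlfKuG

Answer: ykUUhlfKuG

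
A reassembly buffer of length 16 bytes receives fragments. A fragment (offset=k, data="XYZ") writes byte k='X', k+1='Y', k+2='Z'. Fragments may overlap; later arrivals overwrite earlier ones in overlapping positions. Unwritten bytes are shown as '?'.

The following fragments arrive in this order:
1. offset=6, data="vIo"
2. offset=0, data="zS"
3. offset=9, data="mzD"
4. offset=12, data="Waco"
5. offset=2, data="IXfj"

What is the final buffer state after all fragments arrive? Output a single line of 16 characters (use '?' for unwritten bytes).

Answer: zSIXfjvIomzDWaco

Derivation:
Fragment 1: offset=6 data="vIo" -> buffer=??????vIo???????
Fragment 2: offset=0 data="zS" -> buffer=zS????vIo???????
Fragment 3: offset=9 data="mzD" -> buffer=zS????vIomzD????
Fragment 4: offset=12 data="Waco" -> buffer=zS????vIomzDWaco
Fragment 5: offset=2 data="IXfj" -> buffer=zSIXfjvIomzDWaco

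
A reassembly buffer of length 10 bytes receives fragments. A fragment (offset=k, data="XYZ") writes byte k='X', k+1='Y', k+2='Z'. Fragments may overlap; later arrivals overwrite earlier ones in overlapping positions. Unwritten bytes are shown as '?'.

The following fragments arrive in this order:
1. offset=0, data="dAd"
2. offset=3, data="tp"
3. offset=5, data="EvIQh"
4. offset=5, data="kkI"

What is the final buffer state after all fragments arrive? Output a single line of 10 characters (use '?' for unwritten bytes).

Fragment 1: offset=0 data="dAd" -> buffer=dAd???????
Fragment 2: offset=3 data="tp" -> buffer=dAdtp?????
Fragment 3: offset=5 data="EvIQh" -> buffer=dAdtpEvIQh
Fragment 4: offset=5 data="kkI" -> buffer=dAdtpkkIQh

Answer: dAdtpkkIQh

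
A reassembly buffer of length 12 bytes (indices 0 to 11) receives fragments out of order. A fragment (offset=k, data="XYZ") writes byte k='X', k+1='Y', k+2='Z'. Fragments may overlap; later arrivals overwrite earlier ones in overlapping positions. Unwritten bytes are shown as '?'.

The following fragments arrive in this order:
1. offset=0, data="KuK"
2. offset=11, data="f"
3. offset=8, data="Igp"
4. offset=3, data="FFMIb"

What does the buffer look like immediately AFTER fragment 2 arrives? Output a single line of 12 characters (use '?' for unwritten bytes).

Fragment 1: offset=0 data="KuK" -> buffer=KuK?????????
Fragment 2: offset=11 data="f" -> buffer=KuK????????f

Answer: KuK????????f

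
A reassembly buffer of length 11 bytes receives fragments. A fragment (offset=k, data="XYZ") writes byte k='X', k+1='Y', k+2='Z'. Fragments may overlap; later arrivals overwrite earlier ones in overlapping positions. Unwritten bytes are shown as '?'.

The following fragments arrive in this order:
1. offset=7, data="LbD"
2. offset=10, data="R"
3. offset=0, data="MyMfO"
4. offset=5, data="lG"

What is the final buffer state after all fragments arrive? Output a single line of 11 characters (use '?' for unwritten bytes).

Answer: MyMfOlGLbDR

Derivation:
Fragment 1: offset=7 data="LbD" -> buffer=???????LbD?
Fragment 2: offset=10 data="R" -> buffer=???????LbDR
Fragment 3: offset=0 data="MyMfO" -> buffer=MyMfO??LbDR
Fragment 4: offset=5 data="lG" -> buffer=MyMfOlGLbDR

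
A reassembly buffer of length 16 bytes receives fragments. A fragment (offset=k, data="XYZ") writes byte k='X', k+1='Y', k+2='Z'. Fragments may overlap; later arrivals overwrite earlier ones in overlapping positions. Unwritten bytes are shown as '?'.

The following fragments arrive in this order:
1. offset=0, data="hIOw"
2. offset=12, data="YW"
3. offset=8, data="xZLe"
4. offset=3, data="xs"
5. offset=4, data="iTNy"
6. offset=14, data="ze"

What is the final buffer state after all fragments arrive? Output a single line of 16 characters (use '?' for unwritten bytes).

Answer: hIOxiTNyxZLeYWze

Derivation:
Fragment 1: offset=0 data="hIOw" -> buffer=hIOw????????????
Fragment 2: offset=12 data="YW" -> buffer=hIOw????????YW??
Fragment 3: offset=8 data="xZLe" -> buffer=hIOw????xZLeYW??
Fragment 4: offset=3 data="xs" -> buffer=hIOxs???xZLeYW??
Fragment 5: offset=4 data="iTNy" -> buffer=hIOxiTNyxZLeYW??
Fragment 6: offset=14 data="ze" -> buffer=hIOxiTNyxZLeYWze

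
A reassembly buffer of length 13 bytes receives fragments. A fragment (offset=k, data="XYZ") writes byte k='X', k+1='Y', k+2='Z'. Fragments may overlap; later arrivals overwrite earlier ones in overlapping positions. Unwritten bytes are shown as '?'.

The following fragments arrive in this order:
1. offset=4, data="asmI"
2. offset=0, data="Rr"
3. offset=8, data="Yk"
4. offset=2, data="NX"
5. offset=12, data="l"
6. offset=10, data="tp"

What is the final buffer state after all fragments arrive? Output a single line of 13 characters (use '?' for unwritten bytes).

Answer: RrNXasmIYktpl

Derivation:
Fragment 1: offset=4 data="asmI" -> buffer=????asmI?????
Fragment 2: offset=0 data="Rr" -> buffer=Rr??asmI?????
Fragment 3: offset=8 data="Yk" -> buffer=Rr??asmIYk???
Fragment 4: offset=2 data="NX" -> buffer=RrNXasmIYk???
Fragment 5: offset=12 data="l" -> buffer=RrNXasmIYk??l
Fragment 6: offset=10 data="tp" -> buffer=RrNXasmIYktpl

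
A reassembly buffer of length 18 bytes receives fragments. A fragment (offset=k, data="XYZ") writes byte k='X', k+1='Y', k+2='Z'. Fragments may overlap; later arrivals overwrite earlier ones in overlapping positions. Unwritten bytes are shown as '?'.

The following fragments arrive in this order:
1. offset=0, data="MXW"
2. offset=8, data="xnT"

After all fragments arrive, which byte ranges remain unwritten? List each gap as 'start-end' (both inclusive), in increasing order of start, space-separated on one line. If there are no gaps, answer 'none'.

Fragment 1: offset=0 len=3
Fragment 2: offset=8 len=3
Gaps: 3-7 11-17

Answer: 3-7 11-17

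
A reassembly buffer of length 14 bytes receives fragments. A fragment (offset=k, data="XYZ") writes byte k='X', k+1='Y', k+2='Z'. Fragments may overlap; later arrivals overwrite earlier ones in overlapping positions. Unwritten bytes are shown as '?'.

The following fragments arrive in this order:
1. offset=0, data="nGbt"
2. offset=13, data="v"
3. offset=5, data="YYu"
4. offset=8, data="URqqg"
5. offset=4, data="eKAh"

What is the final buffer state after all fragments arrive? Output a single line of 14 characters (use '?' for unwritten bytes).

Fragment 1: offset=0 data="nGbt" -> buffer=nGbt??????????
Fragment 2: offset=13 data="v" -> buffer=nGbt?????????v
Fragment 3: offset=5 data="YYu" -> buffer=nGbt?YYu?????v
Fragment 4: offset=8 data="URqqg" -> buffer=nGbt?YYuURqqgv
Fragment 5: offset=4 data="eKAh" -> buffer=nGbteKAhURqqgv

Answer: nGbteKAhURqqgv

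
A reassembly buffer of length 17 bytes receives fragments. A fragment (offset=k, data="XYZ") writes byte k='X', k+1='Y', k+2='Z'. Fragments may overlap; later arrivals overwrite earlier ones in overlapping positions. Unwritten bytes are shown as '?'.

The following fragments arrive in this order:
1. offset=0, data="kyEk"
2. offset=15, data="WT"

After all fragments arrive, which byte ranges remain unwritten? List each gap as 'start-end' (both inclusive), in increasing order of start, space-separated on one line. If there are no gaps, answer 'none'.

Answer: 4-14

Derivation:
Fragment 1: offset=0 len=4
Fragment 2: offset=15 len=2
Gaps: 4-14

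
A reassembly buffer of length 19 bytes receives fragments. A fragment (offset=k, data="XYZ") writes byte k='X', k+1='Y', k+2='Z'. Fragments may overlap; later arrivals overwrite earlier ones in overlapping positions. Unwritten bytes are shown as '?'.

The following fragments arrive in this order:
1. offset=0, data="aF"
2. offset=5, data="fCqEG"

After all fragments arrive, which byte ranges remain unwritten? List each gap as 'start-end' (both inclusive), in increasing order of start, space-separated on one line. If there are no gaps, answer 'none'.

Answer: 2-4 10-18

Derivation:
Fragment 1: offset=0 len=2
Fragment 2: offset=5 len=5
Gaps: 2-4 10-18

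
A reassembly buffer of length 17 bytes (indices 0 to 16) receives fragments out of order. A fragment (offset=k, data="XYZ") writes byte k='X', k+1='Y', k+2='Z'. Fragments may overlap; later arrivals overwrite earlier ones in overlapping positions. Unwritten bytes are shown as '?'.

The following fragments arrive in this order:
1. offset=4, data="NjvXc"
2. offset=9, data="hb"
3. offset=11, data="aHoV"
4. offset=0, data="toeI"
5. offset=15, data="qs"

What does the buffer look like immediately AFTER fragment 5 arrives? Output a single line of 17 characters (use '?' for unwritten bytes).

Answer: toeINjvXchbaHoVqs

Derivation:
Fragment 1: offset=4 data="NjvXc" -> buffer=????NjvXc????????
Fragment 2: offset=9 data="hb" -> buffer=????NjvXchb??????
Fragment 3: offset=11 data="aHoV" -> buffer=????NjvXchbaHoV??
Fragment 4: offset=0 data="toeI" -> buffer=toeINjvXchbaHoV??
Fragment 5: offset=15 data="qs" -> buffer=toeINjvXchbaHoVqs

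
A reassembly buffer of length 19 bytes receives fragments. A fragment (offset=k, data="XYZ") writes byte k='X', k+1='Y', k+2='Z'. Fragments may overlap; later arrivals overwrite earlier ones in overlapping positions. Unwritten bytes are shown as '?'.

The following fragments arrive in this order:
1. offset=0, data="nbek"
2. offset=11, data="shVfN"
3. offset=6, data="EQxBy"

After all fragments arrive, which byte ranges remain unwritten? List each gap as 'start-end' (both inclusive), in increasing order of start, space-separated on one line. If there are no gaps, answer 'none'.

Answer: 4-5 16-18

Derivation:
Fragment 1: offset=0 len=4
Fragment 2: offset=11 len=5
Fragment 3: offset=6 len=5
Gaps: 4-5 16-18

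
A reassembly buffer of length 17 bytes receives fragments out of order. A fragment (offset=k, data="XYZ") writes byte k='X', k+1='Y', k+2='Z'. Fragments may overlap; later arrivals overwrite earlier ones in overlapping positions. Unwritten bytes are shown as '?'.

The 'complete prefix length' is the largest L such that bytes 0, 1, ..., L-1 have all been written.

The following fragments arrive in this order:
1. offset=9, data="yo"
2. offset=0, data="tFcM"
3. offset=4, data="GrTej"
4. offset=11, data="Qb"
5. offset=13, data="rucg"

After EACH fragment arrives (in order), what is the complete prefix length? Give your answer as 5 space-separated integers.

Fragment 1: offset=9 data="yo" -> buffer=?????????yo?????? -> prefix_len=0
Fragment 2: offset=0 data="tFcM" -> buffer=tFcM?????yo?????? -> prefix_len=4
Fragment 3: offset=4 data="GrTej" -> buffer=tFcMGrTejyo?????? -> prefix_len=11
Fragment 4: offset=11 data="Qb" -> buffer=tFcMGrTejyoQb???? -> prefix_len=13
Fragment 5: offset=13 data="rucg" -> buffer=tFcMGrTejyoQbrucg -> prefix_len=17

Answer: 0 4 11 13 17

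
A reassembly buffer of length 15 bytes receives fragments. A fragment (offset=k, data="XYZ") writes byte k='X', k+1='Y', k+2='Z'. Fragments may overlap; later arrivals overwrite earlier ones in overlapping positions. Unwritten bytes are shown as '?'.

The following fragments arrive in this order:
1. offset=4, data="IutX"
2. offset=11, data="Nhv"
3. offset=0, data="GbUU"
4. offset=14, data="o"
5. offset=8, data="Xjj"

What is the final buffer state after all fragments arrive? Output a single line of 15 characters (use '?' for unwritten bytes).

Answer: GbUUIutXXjjNhvo

Derivation:
Fragment 1: offset=4 data="IutX" -> buffer=????IutX???????
Fragment 2: offset=11 data="Nhv" -> buffer=????IutX???Nhv?
Fragment 3: offset=0 data="GbUU" -> buffer=GbUUIutX???Nhv?
Fragment 4: offset=14 data="o" -> buffer=GbUUIutX???Nhvo
Fragment 5: offset=8 data="Xjj" -> buffer=GbUUIutXXjjNhvo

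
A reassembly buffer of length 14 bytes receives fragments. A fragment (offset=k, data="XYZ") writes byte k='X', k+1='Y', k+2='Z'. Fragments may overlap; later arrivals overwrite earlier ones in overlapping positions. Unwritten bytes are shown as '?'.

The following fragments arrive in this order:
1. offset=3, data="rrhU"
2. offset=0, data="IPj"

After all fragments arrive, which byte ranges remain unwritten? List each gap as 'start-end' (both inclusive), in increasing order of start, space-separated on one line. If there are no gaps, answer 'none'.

Answer: 7-13

Derivation:
Fragment 1: offset=3 len=4
Fragment 2: offset=0 len=3
Gaps: 7-13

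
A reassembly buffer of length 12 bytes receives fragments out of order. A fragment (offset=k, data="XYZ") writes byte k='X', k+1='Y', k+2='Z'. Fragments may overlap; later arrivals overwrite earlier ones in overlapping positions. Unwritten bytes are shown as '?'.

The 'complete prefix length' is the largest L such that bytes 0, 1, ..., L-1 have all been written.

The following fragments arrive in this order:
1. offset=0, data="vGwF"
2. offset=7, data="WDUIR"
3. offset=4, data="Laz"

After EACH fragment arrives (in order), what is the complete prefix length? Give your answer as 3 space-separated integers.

Fragment 1: offset=0 data="vGwF" -> buffer=vGwF???????? -> prefix_len=4
Fragment 2: offset=7 data="WDUIR" -> buffer=vGwF???WDUIR -> prefix_len=4
Fragment 3: offset=4 data="Laz" -> buffer=vGwFLazWDUIR -> prefix_len=12

Answer: 4 4 12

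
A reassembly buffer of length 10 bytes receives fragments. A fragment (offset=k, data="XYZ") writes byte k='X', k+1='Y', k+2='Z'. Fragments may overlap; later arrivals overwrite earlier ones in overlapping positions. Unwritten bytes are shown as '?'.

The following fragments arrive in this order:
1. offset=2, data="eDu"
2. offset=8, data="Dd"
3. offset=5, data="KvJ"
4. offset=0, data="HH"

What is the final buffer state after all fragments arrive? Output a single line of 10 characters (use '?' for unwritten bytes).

Fragment 1: offset=2 data="eDu" -> buffer=??eDu?????
Fragment 2: offset=8 data="Dd" -> buffer=??eDu???Dd
Fragment 3: offset=5 data="KvJ" -> buffer=??eDuKvJDd
Fragment 4: offset=0 data="HH" -> buffer=HHeDuKvJDd

Answer: HHeDuKvJDd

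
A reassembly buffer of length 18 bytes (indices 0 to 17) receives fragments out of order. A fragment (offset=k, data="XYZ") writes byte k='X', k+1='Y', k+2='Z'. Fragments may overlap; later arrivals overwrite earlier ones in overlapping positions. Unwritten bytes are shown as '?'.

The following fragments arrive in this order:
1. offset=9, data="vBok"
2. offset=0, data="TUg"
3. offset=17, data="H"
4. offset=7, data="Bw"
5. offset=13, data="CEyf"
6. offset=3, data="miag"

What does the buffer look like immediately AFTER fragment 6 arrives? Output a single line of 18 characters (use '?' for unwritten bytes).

Answer: TUgmiagBwvBokCEyfH

Derivation:
Fragment 1: offset=9 data="vBok" -> buffer=?????????vBok?????
Fragment 2: offset=0 data="TUg" -> buffer=TUg??????vBok?????
Fragment 3: offset=17 data="H" -> buffer=TUg??????vBok????H
Fragment 4: offset=7 data="Bw" -> buffer=TUg????BwvBok????H
Fragment 5: offset=13 data="CEyf" -> buffer=TUg????BwvBokCEyfH
Fragment 6: offset=3 data="miag" -> buffer=TUgmiagBwvBokCEyfH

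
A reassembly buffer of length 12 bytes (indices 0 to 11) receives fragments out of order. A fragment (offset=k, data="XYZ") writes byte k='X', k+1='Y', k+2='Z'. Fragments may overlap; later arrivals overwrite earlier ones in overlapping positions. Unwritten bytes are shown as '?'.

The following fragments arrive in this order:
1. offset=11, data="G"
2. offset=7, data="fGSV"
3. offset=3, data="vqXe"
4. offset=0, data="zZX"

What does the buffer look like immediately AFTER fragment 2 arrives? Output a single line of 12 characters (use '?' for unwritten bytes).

Answer: ???????fGSVG

Derivation:
Fragment 1: offset=11 data="G" -> buffer=???????????G
Fragment 2: offset=7 data="fGSV" -> buffer=???????fGSVG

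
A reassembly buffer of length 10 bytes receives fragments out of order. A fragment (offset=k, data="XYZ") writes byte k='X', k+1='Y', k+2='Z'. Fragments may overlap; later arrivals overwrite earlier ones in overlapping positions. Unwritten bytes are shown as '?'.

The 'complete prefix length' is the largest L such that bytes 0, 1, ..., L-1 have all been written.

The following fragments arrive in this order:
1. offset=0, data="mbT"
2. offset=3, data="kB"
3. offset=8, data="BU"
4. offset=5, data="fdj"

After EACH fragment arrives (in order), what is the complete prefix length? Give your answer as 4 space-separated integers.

Answer: 3 5 5 10

Derivation:
Fragment 1: offset=0 data="mbT" -> buffer=mbT??????? -> prefix_len=3
Fragment 2: offset=3 data="kB" -> buffer=mbTkB????? -> prefix_len=5
Fragment 3: offset=8 data="BU" -> buffer=mbTkB???BU -> prefix_len=5
Fragment 4: offset=5 data="fdj" -> buffer=mbTkBfdjBU -> prefix_len=10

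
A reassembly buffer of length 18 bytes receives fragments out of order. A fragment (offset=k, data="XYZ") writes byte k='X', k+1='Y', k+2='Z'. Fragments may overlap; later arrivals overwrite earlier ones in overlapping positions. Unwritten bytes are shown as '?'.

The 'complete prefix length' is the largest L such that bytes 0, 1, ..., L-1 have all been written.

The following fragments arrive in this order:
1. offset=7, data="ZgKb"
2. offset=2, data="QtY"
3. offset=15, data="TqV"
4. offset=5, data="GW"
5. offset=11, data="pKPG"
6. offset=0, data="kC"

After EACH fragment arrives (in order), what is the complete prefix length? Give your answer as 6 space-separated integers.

Answer: 0 0 0 0 0 18

Derivation:
Fragment 1: offset=7 data="ZgKb" -> buffer=???????ZgKb??????? -> prefix_len=0
Fragment 2: offset=2 data="QtY" -> buffer=??QtY??ZgKb??????? -> prefix_len=0
Fragment 3: offset=15 data="TqV" -> buffer=??QtY??ZgKb????TqV -> prefix_len=0
Fragment 4: offset=5 data="GW" -> buffer=??QtYGWZgKb????TqV -> prefix_len=0
Fragment 5: offset=11 data="pKPG" -> buffer=??QtYGWZgKbpKPGTqV -> prefix_len=0
Fragment 6: offset=0 data="kC" -> buffer=kCQtYGWZgKbpKPGTqV -> prefix_len=18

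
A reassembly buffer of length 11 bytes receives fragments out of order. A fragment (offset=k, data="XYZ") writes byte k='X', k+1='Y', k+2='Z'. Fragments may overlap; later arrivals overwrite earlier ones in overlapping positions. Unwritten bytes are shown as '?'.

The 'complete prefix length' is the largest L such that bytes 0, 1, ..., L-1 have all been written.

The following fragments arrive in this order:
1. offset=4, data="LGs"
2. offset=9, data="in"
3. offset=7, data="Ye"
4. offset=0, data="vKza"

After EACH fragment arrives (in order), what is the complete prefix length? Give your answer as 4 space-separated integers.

Fragment 1: offset=4 data="LGs" -> buffer=????LGs???? -> prefix_len=0
Fragment 2: offset=9 data="in" -> buffer=????LGs??in -> prefix_len=0
Fragment 3: offset=7 data="Ye" -> buffer=????LGsYein -> prefix_len=0
Fragment 4: offset=0 data="vKza" -> buffer=vKzaLGsYein -> prefix_len=11

Answer: 0 0 0 11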